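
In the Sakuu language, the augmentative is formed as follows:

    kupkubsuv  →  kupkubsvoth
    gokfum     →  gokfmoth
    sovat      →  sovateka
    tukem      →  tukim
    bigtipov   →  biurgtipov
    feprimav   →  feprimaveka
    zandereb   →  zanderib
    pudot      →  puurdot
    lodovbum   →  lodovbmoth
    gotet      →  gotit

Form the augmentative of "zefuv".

lodovbum and tukem both end in -m yet inflect differently (lodovbmoth, tukim), so the final letter is not what conditions the rule; the last vowel is.
"zefuv" has last vowel 'u'. The stems whose last vowel is 'u' (lodovbum → lodovbmoth, kupkubsuv → kupkubsvoth, gokfum → gokfmoth) delete the last vowel and add -oth.
The other patterns: stems whose last vowel is 'e' change the last vowel to 'i'; stems whose last vowel is 'o' insert -ur- after the first vowel; stems whose last vowel is 'a' add -eka.
So zefuv → zefvoth.

zefvoth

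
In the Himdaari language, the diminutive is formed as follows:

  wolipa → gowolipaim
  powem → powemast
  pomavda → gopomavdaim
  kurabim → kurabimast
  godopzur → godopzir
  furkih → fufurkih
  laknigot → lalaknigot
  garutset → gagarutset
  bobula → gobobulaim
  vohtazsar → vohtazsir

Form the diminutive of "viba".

govibaim

wolipa and vohtazsar both have last vowel 'a' yet inflect differently (gowolipaim, vohtazsir), so the last vowel is not what conditions the rule; the final letter is.
"viba" ends in -a. The stems ending in -a (wolipa → gowolipaim, bobula → gobobulaim, pomavda → gopomavdaim) add go- … -im around the stem.
So viba → govibaim.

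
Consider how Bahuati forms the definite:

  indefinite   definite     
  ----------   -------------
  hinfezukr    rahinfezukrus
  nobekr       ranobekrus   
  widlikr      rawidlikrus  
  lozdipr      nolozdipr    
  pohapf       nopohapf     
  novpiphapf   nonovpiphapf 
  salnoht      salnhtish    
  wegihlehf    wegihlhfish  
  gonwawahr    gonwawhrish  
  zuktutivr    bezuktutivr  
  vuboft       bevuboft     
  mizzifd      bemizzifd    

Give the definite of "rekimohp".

hinfezukr and lozdipr both end in -r yet inflect differently (rahinfezukrus, nolozdipr), so the final letter is not what conditions the rule; the second-to-last letter is.
"rekimohp" has second-to-last letter 'h'. The stems whose second-to-last letter is 'h' (salnoht → salnhtish, wegihlehf → wegihlhfish, gonwawahr → gonwawhrish) delete the last vowel and add -ish.
So rekimohp → rekimhpish.

rekimhpish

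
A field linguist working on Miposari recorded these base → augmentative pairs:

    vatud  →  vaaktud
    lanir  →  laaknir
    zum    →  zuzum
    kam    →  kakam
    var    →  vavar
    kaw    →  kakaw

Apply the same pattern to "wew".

wewew

lanir and var both end in -r yet inflect differently (laaknir, vavar), so the final letter is not what conditions the rule; the number of vowels is.
"wew" has 1 vowel. The stems with 1 vowel (zum → zuzum, kam → kakam, var → vavar) repeat the first consonant+vowel as a prefix.
So wew → wewew.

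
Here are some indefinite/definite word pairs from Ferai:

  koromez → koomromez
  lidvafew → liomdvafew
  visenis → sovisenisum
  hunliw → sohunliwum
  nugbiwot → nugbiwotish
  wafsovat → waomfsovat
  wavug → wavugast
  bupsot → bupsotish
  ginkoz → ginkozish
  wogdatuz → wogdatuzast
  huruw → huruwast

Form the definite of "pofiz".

hunliw and lidvafew both end in -w yet inflect differently (sohunliwum, liomdvafew), so the final letter is not what conditions the rule; the last vowel is.
"pofiz" has last vowel 'i'. The stems whose last vowel is 'i' (hunliw → sohunliwum, visenis → sovisenisum) add so- … -um around the stem.
So pofiz → sopofizum.

sopofizum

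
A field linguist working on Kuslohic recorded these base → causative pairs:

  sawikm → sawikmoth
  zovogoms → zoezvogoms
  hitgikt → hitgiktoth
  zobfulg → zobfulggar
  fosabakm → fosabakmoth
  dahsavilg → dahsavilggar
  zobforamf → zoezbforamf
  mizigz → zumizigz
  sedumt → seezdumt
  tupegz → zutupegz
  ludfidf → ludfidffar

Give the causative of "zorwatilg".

zorwatilggar

hitgikt and sedumt both end in -t yet inflect differently (hitgiktoth, seezdumt), so the final letter is not what conditions the rule; the second-to-last letter is.
"zorwatilg" has second-to-last letter 'l'. The stems whose second-to-last letter is 'l' (zobfulg → zobfulggar, dahsavilg → dahsavilggar) double the final consonant and add -ar.
So zorwatilg → zorwatilggar.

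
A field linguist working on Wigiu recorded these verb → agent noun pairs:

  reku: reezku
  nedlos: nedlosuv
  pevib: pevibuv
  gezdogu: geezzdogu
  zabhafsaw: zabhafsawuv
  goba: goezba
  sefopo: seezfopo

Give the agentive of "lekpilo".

leezkpilo

"lekpilo" ends in a vowel. The stems ending in a vowel (sefopo → seezfopo, reku → reezku, goba → goezba) insert -ez- after the first vowel.
The other pattern: stems ending in a consonant add -uv.
So lekpilo → leezkpilo.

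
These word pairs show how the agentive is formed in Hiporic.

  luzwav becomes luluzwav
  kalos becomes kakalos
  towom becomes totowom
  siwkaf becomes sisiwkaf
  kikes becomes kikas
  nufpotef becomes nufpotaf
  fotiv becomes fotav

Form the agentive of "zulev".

kalos and kikes both end in -s yet inflect differently (kakalos, kikas), so the final letter is not what conditions the rule; the last vowel is.
"zulev" has last vowel 'e'. The stems whose last vowel is 'e' (kikes → kikas, nufpotef → nufpotaf) change the last vowel to 'a'.
The other pattern: stems whose last vowel is 'a' or 'o' repeat the first consonant+vowel as a prefix.
So zulev → zulav.

zulav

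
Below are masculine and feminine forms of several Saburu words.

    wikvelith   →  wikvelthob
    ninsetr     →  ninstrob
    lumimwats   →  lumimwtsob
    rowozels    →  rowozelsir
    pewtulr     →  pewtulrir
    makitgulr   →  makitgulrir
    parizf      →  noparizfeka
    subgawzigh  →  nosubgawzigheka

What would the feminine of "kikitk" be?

lumimwats and rowozels both end in -s yet inflect differently (lumimwtsob, rowozelsir), so the final letter is not what conditions the rule; the second-to-last letter is.
"kikitk" has second-to-last letter 't'. The stems whose second-to-last letter is 't' (wikvelith → wikvelthob, ninsetr → ninstrob, lumimwats → lumimwtsob) delete the last vowel and add -ob.
So kikitk → kiktkob.

kiktkob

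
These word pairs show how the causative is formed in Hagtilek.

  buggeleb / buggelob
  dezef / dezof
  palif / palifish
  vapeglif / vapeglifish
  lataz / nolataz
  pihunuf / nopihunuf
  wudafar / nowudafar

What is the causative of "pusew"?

dezef and palif both end in -f yet inflect differently (dezof, palifish), so the final letter is not what conditions the rule; the last vowel is.
"pusew" has last vowel 'e'. The stems whose last vowel is 'e' (buggeleb → buggelob, dezef → dezof) change the last vowel to 'o'.
The other patterns: stems whose last vowel is 'i' add -ish; stems whose last vowel is 'a' or 'u' add the prefix no-.
So pusew → pusow.

pusow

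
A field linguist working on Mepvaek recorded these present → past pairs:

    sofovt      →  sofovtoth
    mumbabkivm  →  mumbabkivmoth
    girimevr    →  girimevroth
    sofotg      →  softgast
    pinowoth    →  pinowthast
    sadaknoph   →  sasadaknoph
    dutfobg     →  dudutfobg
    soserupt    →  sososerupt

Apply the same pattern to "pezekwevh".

pinowoth and sadaknoph both end in -h yet inflect differently (pinowthast, sasadaknoph), so the final letter is not what conditions the rule; the second-to-last letter is.
"pezekwevh" has second-to-last letter 'v'. The stems whose second-to-last letter is 'v' (sofovt → sofovtoth, mumbabkivm → mumbabkivmoth, girimevr → girimevroth) add -oth.
So pezekwevh → pezekwevhoth.

pezekwevhoth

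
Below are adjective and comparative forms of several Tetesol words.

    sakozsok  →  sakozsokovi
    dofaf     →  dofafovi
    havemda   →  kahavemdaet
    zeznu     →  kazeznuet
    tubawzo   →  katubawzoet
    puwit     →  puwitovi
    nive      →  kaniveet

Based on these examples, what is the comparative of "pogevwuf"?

pogevwufovi

havemda and dofaf both have last vowel 'a' yet inflect differently (kahavemdaet, dofafovi), so the last vowel is not what conditions the rule; whether the stem ends in a vowel or a consonant is.
"pogevwuf" ends in a consonant. The stems ending in a consonant (dofaf → dofafovi, puwit → puwitovi, sakozsok → sakozsokovi) add -ovi.
So pogevwuf → pogevwufovi.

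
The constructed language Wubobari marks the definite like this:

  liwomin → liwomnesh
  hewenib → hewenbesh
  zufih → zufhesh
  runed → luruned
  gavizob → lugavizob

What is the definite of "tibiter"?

hewenib and gavizob both end in -b yet inflect differently (hewenbesh, lugavizob), so the final letter is not what conditions the rule; the last vowel is.
"tibiter" has last vowel 'e'. The one such stem in the data (runed → luruned) adds the prefix lu-, so the same rule applies.
The other pattern: stems whose last vowel is 'i' delete the last vowel and add -esh.
So tibiter → lutibiter.

lutibiter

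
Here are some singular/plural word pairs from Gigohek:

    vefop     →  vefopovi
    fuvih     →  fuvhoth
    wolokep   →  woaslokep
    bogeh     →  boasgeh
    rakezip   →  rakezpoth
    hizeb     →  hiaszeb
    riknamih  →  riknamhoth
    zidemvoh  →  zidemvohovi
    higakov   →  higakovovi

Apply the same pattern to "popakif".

popakfoth

rakezip and wolokep both end in -p yet inflect differently (rakezpoth, woaslokep), so the final letter is not what conditions the rule; the last vowel is.
"popakif" has last vowel 'i'. The stems whose last vowel is 'i' (fuvih → fuvhoth, riknamih → riknamhoth, rakezip → rakezpoth) delete the last vowel and add -oth.
The other patterns: stems whose last vowel is 'e' insert -as- after the first vowel; stems whose last vowel is 'o' add -ovi.
So popakif → popakfoth.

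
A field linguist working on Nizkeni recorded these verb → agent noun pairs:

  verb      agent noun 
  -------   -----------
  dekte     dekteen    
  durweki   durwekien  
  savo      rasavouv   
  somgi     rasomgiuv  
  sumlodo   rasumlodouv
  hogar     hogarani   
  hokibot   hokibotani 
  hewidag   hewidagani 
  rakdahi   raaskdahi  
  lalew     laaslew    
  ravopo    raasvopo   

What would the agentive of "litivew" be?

liastivew

durweki and somgi both end in -i yet inflect differently (durwekien, rasomgiuv), so the final letter is not what conditions the rule; the first letter is.
"litivew" begins with l-. The one such stem in the data (lalew → laaslew) inserts -as- after the first vowel (as do rakdahi, ravopo), so the same rule applies.
The other patterns: stems beginning with d- add -en; stems beginning with s- add ra- … -uv around the stem; stems beginning with h- add -ani.
So litivew → liastivew.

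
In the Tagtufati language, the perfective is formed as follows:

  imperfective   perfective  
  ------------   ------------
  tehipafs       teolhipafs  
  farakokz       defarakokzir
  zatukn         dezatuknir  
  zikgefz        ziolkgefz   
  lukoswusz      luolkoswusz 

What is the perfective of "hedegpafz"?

heoldegpafz

lukoswusz and farakokz both end in -z yet inflect differently (luolkoswusz, defarakokzir), so the final letter is not what conditions the rule; the second-to-last letter is.
"hedegpafz" has second-to-last letter 'f'. The stems whose second-to-last letter is 'f' (zikgefz → ziolkgefz, tehipafs → teolhipafs) insert -ol- after the first vowel.
So hedegpafz → heoldegpafz.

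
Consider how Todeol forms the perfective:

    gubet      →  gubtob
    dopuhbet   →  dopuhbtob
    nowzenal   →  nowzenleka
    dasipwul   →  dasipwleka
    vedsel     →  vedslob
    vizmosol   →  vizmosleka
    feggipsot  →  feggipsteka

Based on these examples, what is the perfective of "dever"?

devrob

gubet and feggipsot both end in -t yet inflect differently (gubtob, feggipsteka), so the final letter is not what conditions the rule; the last vowel is.
"dever" has last vowel 'e'. The stems whose last vowel is 'e' (gubet → gubtob, vedsel → vedslob, dopuhbet → dopuhbtob) delete the last vowel and add -ob.
The other pattern: stems whose last vowel is 'a', 'o' or 'u' delete the last vowel and add -eka.
So dever → devrob.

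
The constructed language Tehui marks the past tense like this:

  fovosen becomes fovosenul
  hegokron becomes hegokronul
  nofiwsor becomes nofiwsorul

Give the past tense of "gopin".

Every pair shown (fovosen → fovosenul, hegokron → hegokronul, nofiwsor → nofiwsorul) follows the same rule: add -ul.
So gopin → gopinul.

gopinul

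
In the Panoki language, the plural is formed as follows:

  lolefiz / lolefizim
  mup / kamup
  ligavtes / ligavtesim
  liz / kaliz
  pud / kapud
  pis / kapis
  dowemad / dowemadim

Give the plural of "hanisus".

dowemad and pud both end in -d yet inflect differently (dowemadim, kapud), so the final letter is not what conditions the rule; the number of vowels is.
"hanisus" has 3 vowels. The stems with 3 vowels (ligavtes → ligavtesim, dowemad → dowemadim, lolefiz → lolefizim) add -im.
So hanisus → hanisusim.

hanisusim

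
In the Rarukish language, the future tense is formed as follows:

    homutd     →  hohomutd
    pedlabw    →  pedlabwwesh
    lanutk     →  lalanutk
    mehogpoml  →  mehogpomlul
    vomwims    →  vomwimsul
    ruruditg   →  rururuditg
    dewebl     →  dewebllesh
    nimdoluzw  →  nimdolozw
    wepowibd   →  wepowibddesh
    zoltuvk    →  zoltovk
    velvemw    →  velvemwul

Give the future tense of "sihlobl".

velvemw and pedlabw both end in -w yet inflect differently (velvemwul, pedlabwwesh), so the final letter is not what conditions the rule; the second-to-last letter is.
"sihlobl" has second-to-last letter 'b'. The stems whose second-to-last letter is 'b' (pedlabw → pedlabwwesh, dewebl → dewebllesh, wepowibd → wepowibddesh) double the final consonant and add -esh.
So sihlobl → sihlobllesh.

sihlobllesh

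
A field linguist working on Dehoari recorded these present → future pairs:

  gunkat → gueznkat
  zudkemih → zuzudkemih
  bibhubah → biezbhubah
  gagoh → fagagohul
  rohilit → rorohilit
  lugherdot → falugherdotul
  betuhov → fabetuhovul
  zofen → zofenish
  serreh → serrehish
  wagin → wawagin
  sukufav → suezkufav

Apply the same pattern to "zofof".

gagoh and serreh both end in -h yet inflect differently (fagagohul, serrehish), so the final letter is not what conditions the rule; the last vowel is.
"zofof" has last vowel 'o'. The stems whose last vowel is 'o' (betuhov → fabetuhovul, gagoh → fagagohul, lugherdot → falugherdotul) add fa- … -ul around the stem.
So zofof → fazofoful.

fazofoful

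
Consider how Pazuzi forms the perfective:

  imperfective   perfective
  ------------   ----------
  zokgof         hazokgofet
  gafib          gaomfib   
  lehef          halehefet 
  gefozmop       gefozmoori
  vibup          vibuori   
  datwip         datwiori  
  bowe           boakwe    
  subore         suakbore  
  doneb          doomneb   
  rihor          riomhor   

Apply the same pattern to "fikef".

"fikef" ends in -f. The stems ending in -f (lehef → halehefet, zokgof → hazokgofet) add ha- … -et around the stem.
So fikef → hafikefet.

hafikefet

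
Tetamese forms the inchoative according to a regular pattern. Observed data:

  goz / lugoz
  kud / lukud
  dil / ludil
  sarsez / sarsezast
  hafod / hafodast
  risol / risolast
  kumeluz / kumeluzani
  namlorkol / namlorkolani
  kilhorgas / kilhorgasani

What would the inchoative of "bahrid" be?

goz and sarsez both end in -z yet inflect differently (lugoz, sarsezast), so the final letter is not what conditions the rule; the number of vowels is.
"bahrid" has 2 vowels. The stems with 2 vowels (sarsez → sarsezast, hafod → hafodast, risol → risolast) add -ast.
The other patterns: stems with 1 vowel add the prefix lu-; stems with 3 vowels add -ani.
So bahrid → bahridast.

bahridast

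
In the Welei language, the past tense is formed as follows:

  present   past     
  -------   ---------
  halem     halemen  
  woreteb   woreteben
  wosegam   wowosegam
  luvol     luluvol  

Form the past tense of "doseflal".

dodoseflal

"doseflal" has last vowel 'a'. The one such stem in the data (wosegam → wowosegam) repeats the first consonant+vowel as a prefix (as does luvol), so the same rule applies.
So doseflal → dodoseflal.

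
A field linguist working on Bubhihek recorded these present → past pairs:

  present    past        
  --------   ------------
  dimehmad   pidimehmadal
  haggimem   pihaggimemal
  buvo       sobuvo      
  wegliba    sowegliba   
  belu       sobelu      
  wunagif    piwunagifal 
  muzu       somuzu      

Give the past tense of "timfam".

wegliba and dimehmad both have last vowel 'a' yet inflect differently (sowegliba, pidimehmadal), so the last vowel is not what conditions the rule; whether the stem ends in a vowel or a consonant is.
"timfam" ends in a consonant. The stems ending in a consonant (wunagif → piwunagifal, dimehmad → pidimehmadal, haggimem → pihaggimemal) add pi- … -al around the stem.
The other pattern: stems ending in a vowel add the prefix so-.
So timfam → pitimfamal.

pitimfamal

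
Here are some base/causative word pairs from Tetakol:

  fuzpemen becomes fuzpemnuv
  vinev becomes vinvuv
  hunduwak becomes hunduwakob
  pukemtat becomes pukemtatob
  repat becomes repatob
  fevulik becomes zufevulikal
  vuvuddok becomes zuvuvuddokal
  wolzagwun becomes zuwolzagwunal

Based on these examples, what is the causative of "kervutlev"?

kervutlvuv

hunduwak and fevulik both end in -k yet inflect differently (hunduwakob, zufevulikal), so the final letter is not what conditions the rule; the last vowel is.
"kervutlev" has last vowel 'e'. The stems whose last vowel is 'e' (fuzpemen → fuzpemnuv, vinev → vinvuv) delete the last vowel and add -uv.
So kervutlev → kervutlvuv.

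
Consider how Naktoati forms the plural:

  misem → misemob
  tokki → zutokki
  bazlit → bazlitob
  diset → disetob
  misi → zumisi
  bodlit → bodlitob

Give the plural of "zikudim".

"zikudim" ends in -m. The one such stem in the data (misem → misemob) adds -ob, so the same rule applies.
So zikudim → zikudimob.

zikudimob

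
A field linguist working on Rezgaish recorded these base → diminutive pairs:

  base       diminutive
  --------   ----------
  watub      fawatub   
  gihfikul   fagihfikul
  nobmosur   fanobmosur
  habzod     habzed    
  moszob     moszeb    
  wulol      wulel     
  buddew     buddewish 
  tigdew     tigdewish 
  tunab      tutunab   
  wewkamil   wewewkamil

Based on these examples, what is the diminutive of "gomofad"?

gogomofad

"gomofad" has last vowel 'a'. The one such stem in the data (tunab → tutunab) repeats the first consonant+vowel as a prefix (as does wewkamil), so the same rule applies.
So gomofad → gogomofad.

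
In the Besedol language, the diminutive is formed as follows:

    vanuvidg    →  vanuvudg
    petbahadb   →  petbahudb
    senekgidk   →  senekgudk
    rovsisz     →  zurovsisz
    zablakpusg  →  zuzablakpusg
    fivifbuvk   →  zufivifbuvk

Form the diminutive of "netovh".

zunetovh

vanuvidg and zablakpusg both end in -g yet inflect differently (vanuvudg, zuzablakpusg), so the final letter is not what conditions the rule; the second-to-last letter is.
"netovh" has second-to-last letter 'v'. The one such stem in the data (fivifbuvk → zufivifbuvk) adds the prefix zu-, so the same rule applies.
The other pattern: stems whose second-to-last letter is 'd' change the last vowel to 'u'.
So netovh → zunetovh.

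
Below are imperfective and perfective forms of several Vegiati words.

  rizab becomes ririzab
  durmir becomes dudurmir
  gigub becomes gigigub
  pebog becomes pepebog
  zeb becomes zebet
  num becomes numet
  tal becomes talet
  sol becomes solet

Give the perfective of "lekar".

lelekar

rizab and zeb both end in -b yet inflect differently (ririzab, zebet), so the final letter is not what conditions the rule; the number of vowels is.
"lekar" has 2 vowels. The stems with 2 vowels (rizab → ririzab, durmir → dudurmir, gigub → gigigub) repeat the first consonant+vowel as a prefix.
The other pattern: stems with 1 vowel add -et.
So lekar → lelekar.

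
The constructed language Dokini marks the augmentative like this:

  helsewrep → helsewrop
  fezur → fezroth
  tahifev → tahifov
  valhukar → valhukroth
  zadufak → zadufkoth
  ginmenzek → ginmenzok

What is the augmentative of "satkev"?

"satkev" has last vowel 'e'. The stems whose last vowel is 'e' (helsewrep → helsewrop, ginmenzek → ginmenzok, tahifev → tahifov) change the last vowel to 'o'.
The other pattern: stems whose last vowel is 'a' or 'u' delete the last vowel and add -oth.
So satkev → satkov.

satkov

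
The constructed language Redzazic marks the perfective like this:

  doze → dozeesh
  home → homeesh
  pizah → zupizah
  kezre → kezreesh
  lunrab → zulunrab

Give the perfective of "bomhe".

doze and pizah both have 2 vowels yet inflect differently (dozeesh, zupizah), so the number of vowels is not what conditions the rule; the final letter is.
"bomhe" ends in -e. The stems ending in -e (doze → dozeesh, kezre → kezreesh, home → homeesh) add -esh.
The other pattern: stems ending in -b or -h add the prefix zu-.
So bomhe → bomheesh.

bomheesh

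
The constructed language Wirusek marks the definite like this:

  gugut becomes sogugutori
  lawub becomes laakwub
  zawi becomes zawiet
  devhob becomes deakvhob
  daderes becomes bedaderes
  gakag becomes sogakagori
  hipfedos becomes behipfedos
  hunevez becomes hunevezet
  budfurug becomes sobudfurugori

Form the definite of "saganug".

sosaganugori

"saganug" ends in -g. The stems ending in -g (budfurug → sobudfurugori, gakag → sogakagori) add so- … -ori around the stem.
So saganug → sosaganugori.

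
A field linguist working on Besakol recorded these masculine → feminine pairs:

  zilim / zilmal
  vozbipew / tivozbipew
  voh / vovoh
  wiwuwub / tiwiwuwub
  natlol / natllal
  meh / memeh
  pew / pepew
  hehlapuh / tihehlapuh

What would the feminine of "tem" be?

tetem

"tem" has 1 vowel. The stems with 1 vowel (voh → vovoh, pew → pepew, meh → memeh) repeat the first consonant+vowel as a prefix.
The other patterns: stems with 2 vowels delete the last vowel and add -al; stems with 3 vowels add the prefix ti-.
So tem → tetem.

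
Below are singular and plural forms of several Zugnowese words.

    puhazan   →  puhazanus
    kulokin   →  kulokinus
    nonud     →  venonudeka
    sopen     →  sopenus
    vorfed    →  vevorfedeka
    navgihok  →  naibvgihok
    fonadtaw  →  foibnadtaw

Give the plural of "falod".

"falod" ends in -d. The stems ending in -d (nonud → venonudeka, vorfed → vevorfedeka) add ve- … -eka around the stem.
So falod → vefalodeka.

vefalodeka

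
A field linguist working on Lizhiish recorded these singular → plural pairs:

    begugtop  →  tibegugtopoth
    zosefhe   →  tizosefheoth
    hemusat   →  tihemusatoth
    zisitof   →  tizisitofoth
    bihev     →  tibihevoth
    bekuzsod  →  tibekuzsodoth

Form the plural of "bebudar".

Every pair shown (begugtop → tibegugtopoth, zosefhe → tizosefheoth, hemusat → tihemusatoth, …) follows the same rule: add ti- … -oth around the stem.
So bebudar → tibebudaroth.

tibebudaroth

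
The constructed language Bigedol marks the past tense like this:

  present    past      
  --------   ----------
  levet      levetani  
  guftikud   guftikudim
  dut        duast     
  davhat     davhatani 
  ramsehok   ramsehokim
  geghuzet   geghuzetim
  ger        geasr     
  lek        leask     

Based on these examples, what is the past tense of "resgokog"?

resgokogim

dut and levet both end in -t yet inflect differently (duast, levetani), so the final letter is not what conditions the rule; the number of vowels is.
"resgokog" has 3 vowels. The stems with 3 vowels (geghuzet → geghuzetim, ramsehok → ramsehokim, guftikud → guftikudim) add -im.
The other patterns: stems with 1 vowel insert -as- after the first vowel; stems with 2 vowels add -ani.
So resgokog → resgokogim.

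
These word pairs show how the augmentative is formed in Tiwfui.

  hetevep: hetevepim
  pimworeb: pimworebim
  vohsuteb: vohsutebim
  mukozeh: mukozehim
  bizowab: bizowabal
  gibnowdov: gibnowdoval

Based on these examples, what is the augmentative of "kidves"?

"kidves" has last vowel 'e'. The stems whose last vowel is 'e' (hetevep → hetevepim, pimworeb → pimworebim, vohsuteb → vohsutebim) add -im.
The other pattern: stems whose last vowel is 'a' or 'o' add -al.
So kidves → kidvesim.

kidvesim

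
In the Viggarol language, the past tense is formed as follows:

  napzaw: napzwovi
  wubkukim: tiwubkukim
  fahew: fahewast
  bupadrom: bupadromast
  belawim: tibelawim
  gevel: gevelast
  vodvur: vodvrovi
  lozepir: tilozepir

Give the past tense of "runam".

runmovi

lozepir and vodvur both end in -r yet inflect differently (tilozepir, vodvrovi), so the final letter is not what conditions the rule; the last vowel is.
"runam" has last vowel 'a'. The one such stem in the data (napzaw → napzwovi) deletes the last vowel and adds -ovi (as does vodvur), so the same rule applies.
The other patterns: stems whose last vowel is 'i' add the prefix ti-; stems whose last vowel is 'e' or 'o' add -ast.
So runam → runmovi.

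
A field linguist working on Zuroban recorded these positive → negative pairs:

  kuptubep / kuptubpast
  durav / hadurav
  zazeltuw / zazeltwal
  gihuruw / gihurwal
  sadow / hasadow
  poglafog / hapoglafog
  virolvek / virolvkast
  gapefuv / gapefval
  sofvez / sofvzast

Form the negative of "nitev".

nitvast

zazeltuw and sadow both end in -w yet inflect differently (zazeltwal, hasadow), so the final letter is not what conditions the rule; the last vowel is.
"nitev" has last vowel 'e'. The stems whose last vowel is 'e' (virolvek → virolvkast, sofvez → sofvzast, kuptubep → kuptubpast) delete the last vowel and add -ast.
So nitev → nitvast.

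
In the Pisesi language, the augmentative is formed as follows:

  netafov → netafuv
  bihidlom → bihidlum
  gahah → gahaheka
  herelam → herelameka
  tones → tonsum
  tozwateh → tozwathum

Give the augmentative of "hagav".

bihidlom and herelam both end in -m yet inflect differently (bihidlum, herelameka), so the final letter is not what conditions the rule; the last vowel is.
"hagav" has last vowel 'a'. The stems whose last vowel is 'a' (gahah → gahaheka, herelam → herelameka) add -eka.
So hagav → hagaveka.

hagaveka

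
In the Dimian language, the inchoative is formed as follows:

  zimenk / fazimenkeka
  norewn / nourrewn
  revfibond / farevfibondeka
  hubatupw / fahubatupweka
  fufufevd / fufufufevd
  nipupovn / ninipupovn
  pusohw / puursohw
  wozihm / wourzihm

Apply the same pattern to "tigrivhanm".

norewn and nipupovn both end in -n yet inflect differently (nourrewn, ninipupovn), so the final letter is not what conditions the rule; the second-to-last letter is.
"tigrivhanm" has second-to-last letter 'n'. The stems whose second-to-last letter is 'n' (revfibond → farevfibondeka, zimenk → fazimenkeka) add fa- … -eka around the stem.
So tigrivhanm → fatigrivhanmeka.

fatigrivhanmeka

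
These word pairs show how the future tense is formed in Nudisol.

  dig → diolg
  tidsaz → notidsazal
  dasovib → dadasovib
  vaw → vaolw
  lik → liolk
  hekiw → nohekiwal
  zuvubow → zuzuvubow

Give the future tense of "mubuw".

vaw and hekiw both end in -w yet inflect differently (vaolw, nohekiwal), so the final letter is not what conditions the rule; the number of vowels is.
"mubuw" has 2 vowels. The stems with 2 vowels (tidsaz → notidsazal, hekiw → nohekiwal) add no- … -al around the stem.
The other patterns: stems with 1 vowel insert -ol- after the first vowel; stems with 3 vowels repeat the first consonant+vowel as a prefix.
So mubuw → nomubuwal.

nomubuwal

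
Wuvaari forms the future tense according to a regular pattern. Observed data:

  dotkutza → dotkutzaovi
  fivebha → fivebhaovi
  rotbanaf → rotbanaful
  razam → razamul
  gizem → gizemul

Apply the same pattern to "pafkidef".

dotkutza and rotbanaf both have last vowel 'a' yet inflect differently (dotkutzaovi, rotbanaful), so the last vowel is not what conditions the rule; whether the stem ends in a vowel or a consonant is.
"pafkidef" ends in a consonant. The stems ending in a consonant (rotbanaf → rotbanaful, razam → razamul, gizem → gizemul) add -ul.
So pafkidef → pafkideful.

pafkideful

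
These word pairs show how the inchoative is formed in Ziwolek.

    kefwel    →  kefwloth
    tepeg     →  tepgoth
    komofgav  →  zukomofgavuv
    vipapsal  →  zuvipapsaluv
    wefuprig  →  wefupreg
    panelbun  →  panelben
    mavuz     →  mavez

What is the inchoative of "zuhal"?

kefwel and vipapsal both end in -l yet inflect differently (kefwloth, zuvipapsaluv), so the final letter is not what conditions the rule; the last vowel is.
"zuhal" has last vowel 'a'. The stems whose last vowel is 'a' (komofgav → zukomofgavuv, vipapsal → zuvipapsaluv) add zu- … -uv around the stem.
The other patterns: stems whose last vowel is 'e' delete the last vowel and add -oth; stems whose last vowel is 'i' or 'u' change the last vowel to 'e'.
So zuhal → zuzuhaluv.

zuzuhaluv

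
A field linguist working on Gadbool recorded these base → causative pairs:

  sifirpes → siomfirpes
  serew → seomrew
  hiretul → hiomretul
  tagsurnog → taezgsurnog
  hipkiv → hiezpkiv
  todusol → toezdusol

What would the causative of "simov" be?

siezmov

hiretul and todusol both end in -l yet inflect differently (hiomretul, toezdusol), so the final letter is not what conditions the rule; the last vowel is.
"simov" has last vowel 'o'. The stems whose last vowel is 'o' (tagsurnog → taezgsurnog, todusol → toezdusol) insert -ez- after the first vowel.
The other pattern: stems whose last vowel is 'e' or 'u' insert -om- after the first vowel.
So simov → siezmov.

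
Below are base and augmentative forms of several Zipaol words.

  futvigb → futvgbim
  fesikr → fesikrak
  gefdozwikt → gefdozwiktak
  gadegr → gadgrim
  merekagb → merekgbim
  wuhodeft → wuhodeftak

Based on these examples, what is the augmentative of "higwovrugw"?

higwovrgwim

gadegr and fesikr both end in -r yet inflect differently (gadgrim, fesikrak), so the final letter is not what conditions the rule; the second-to-last letter is.
"higwovrugw" has second-to-last letter 'g'. The stems whose second-to-last letter is 'g' (futvigb → futvgbim, merekagb → merekgbim, gadegr → gadgrim) delete the last vowel and add -im.
So higwovrugw → higwovrgwim.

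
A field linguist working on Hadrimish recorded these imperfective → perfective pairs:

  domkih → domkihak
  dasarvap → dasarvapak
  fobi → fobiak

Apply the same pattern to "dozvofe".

Every pair shown (domkih → domkihak, dasarvap → dasarvapak, fobi → fobiak) follows the same rule: add -ak.
So dozvofe → dozvofeak.

dozvofeak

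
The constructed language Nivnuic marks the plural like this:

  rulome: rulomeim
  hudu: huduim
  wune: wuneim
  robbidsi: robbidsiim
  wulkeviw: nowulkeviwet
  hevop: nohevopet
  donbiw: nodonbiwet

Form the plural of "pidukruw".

robbidsi and wulkeviw both have last vowel 'i' yet inflect differently (robbidsiim, nowulkeviwet), so the last vowel is not what conditions the rule; whether the stem ends in a vowel or a consonant is.
"pidukruw" ends in a consonant. The stems ending in a consonant (wulkeviw → nowulkeviwet, hevop → nohevopet, donbiw → nodonbiwet) add no- … -et around the stem.
The other pattern: stems ending in a vowel add -im.
So pidukruw → nopidukruwet.

nopidukruwet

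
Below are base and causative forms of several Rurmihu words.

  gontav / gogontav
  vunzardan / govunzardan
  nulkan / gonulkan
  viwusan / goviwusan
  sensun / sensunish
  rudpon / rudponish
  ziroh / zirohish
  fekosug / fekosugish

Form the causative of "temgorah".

gotemgorah

vunzardan and sensun both end in -n yet inflect differently (govunzardan, sensunish), so the final letter is not what conditions the rule; the last vowel is.
"temgorah" has last vowel 'a'. The stems whose last vowel is 'a' (gontav → gogontav, vunzardan → govunzardan, nulkan → gonulkan) add the prefix go-.
So temgorah → gotemgorah.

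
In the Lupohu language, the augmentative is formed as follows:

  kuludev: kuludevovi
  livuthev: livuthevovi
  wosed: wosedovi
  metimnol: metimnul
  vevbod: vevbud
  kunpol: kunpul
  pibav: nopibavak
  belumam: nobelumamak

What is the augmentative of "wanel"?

"wanel" has last vowel 'e'. The stems whose last vowel is 'e' (kuludev → kuludevovi, livuthev → livuthevovi, wosed → wosedovi) add -ovi.
So wanel → wanelovi.

wanelovi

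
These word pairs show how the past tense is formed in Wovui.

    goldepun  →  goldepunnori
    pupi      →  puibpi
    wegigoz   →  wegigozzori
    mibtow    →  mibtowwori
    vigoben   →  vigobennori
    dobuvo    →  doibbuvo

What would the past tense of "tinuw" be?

"tinuw" ends in a consonant. The stems ending in a consonant (wegigoz → wegigozzori, goldepun → goldepunnori, vigoben → vigobennori) double the final consonant and add -ori.
The other pattern: stems ending in a vowel insert -ib- after the first vowel.
So tinuw → tinuwwori.

tinuwwori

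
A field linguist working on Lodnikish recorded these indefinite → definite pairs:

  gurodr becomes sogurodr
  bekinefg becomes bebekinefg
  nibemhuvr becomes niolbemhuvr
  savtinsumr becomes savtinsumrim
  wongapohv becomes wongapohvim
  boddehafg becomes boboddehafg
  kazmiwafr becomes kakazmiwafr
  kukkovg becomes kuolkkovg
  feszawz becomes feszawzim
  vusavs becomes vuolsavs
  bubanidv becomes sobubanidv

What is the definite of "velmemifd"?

gurodr and kazmiwafr both end in -r yet inflect differently (sogurodr, kakazmiwafr), so the final letter is not what conditions the rule; the second-to-last letter is.
"velmemifd" has second-to-last letter 'f'. The stems whose second-to-last letter is 'f' (bekinefg → bebekinefg, boddehafg → boboddehafg, kazmiwafr → kakazmiwafr) repeat the first consonant+vowel as a prefix.
The other patterns: stems whose second-to-last letter is 'd' add the prefix so-; stems whose second-to-last letter is 'v' insert -ol- after the first vowel; stems whose second-to-last letter is 'h', 'm' or 'w' add -im.
So velmemifd → vevelmemifd.

vevelmemifd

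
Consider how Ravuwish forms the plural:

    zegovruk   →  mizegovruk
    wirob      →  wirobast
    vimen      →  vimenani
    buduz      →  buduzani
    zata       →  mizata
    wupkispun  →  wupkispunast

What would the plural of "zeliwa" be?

mizeliwa

wupkispun and vimen both end in -n yet inflect differently (wupkispunast, vimenani), so the final letter is not what conditions the rule; the first letter is.
"zeliwa" begins with z-. The stems beginning with z- (zegovruk → mizegovruk, zata → mizata) add the prefix mi-.
So zeliwa → mizeliwa.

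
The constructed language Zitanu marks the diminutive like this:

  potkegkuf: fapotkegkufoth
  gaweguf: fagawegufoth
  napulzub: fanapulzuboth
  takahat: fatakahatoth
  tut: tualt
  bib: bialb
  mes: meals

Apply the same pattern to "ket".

takahat and tut both end in -t yet inflect differently (fatakahatoth, tualt), so the final letter is not what conditions the rule; the number of vowels is.
"ket" has 1 vowel. The stems with 1 vowel (tut → tualt, bib → bialb, mes → meals) insert -al- after the first vowel.
So ket → kealt.

kealt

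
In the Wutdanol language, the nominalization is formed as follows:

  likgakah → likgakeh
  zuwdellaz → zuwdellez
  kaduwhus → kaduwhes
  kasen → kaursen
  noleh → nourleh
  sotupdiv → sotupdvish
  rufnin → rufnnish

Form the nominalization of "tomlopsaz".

tomlopsez

"tomlopsaz" has last vowel 'a'. The stems whose last vowel is 'a' (likgakah → likgakeh, zuwdellaz → zuwdellez) change the last vowel to 'e'.
So tomlopsaz → tomlopsez.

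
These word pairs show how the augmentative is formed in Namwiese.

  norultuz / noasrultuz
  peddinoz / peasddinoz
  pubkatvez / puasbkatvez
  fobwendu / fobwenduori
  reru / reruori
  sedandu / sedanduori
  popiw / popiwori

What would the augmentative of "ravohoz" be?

norultuz and fobwendu both have last vowel 'u' yet inflect differently (noasrultuz, fobwenduori), so the last vowel is not what conditions the rule; the final letter is.
"ravohoz" ends in -z. The stems ending in -z (norultuz → noasrultuz, peddinoz → peasddinoz, pubkatvez → puasbkatvez) insert -as- after the first vowel.
The other pattern: stems ending in -u or -w add -ori.
So ravohoz → raasvohoz.

raasvohoz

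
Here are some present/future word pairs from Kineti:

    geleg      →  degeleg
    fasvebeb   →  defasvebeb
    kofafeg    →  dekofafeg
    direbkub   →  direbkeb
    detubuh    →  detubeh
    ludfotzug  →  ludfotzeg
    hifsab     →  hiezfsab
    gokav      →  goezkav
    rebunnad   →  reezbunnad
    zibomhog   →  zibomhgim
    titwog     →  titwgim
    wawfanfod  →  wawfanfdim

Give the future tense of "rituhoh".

fasvebeb and direbkub both end in -b yet inflect differently (defasvebeb, direbkeb), so the final letter is not what conditions the rule; the last vowel is.
"rituhoh" has last vowel 'o'. The stems whose last vowel is 'o' (zibomhog → zibomhgim, titwog → titwgim, wawfanfod → wawfanfdim) delete the last vowel and add -im.
The other patterns: stems whose last vowel is 'e' add the prefix de-; stems whose last vowel is 'u' change the last vowel to 'e'; stems whose last vowel is 'a' insert -ez- after the first vowel.
So rituhoh → rituhhim.

rituhhim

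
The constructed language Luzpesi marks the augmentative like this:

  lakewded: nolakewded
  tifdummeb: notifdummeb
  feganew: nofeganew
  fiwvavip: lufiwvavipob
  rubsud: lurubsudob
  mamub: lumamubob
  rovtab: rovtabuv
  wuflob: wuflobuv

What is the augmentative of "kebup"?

lakewded and rubsud both end in -d yet inflect differently (nolakewded, lurubsudob), so the final letter is not what conditions the rule; the last vowel is.
"kebup" has last vowel 'u'. The stems whose last vowel is 'u' (rubsud → lurubsudob, mamub → lumamubob) add lu- … -ob around the stem.
So kebup → lukebupob.

lukebupob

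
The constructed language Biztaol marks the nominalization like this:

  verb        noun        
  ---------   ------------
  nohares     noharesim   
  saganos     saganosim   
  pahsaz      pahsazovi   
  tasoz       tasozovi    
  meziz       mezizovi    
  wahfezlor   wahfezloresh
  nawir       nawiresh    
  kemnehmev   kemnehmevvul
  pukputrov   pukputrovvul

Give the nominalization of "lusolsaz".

lusolsazovi

"lusolsaz" ends in -z. The stems ending in -z (pahsaz → pahsazovi, tasoz → tasozovi, meziz → mezizovi) add -ovi.
So lusolsaz → lusolsazovi.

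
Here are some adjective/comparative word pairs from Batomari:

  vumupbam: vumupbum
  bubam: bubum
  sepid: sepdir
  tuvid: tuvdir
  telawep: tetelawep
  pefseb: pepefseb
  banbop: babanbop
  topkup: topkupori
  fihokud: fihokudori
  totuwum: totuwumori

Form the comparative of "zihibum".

telawep and topkup both end in -p yet inflect differently (tetelawep, topkupori), so the final letter is not what conditions the rule; the last vowel is.
"zihibum" has last vowel 'u'. The stems whose last vowel is 'u' (topkup → topkupori, fihokud → fihokudori, totuwum → totuwumori) add -ori.
The other patterns: stems whose last vowel is 'a' change the last vowel to 'u'; stems whose last vowel is 'i' delete the last vowel and add -ir; stems whose last vowel is 'e' or 'o' repeat the first consonant+vowel as a prefix.
So zihibum → zihibumori.

zihibumori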